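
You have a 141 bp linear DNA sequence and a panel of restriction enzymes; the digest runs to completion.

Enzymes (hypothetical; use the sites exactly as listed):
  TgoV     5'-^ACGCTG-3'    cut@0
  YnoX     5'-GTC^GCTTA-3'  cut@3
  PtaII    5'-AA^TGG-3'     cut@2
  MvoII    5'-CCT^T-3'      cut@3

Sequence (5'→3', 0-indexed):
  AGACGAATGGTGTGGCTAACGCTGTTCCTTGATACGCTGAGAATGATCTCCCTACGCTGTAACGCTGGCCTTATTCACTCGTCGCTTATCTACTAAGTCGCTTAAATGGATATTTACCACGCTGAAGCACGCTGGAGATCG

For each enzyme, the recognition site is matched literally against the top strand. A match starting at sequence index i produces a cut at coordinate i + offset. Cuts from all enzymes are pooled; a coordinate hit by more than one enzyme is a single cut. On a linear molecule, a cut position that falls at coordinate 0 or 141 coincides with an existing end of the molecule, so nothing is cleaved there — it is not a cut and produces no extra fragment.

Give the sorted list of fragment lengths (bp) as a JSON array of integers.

Per-enzyme occurrences:
  TgoV (ACGCTG, off=0): starts [18, 33, 53, 61, 118, 128] → cuts [18, 33, 53, 61, 118, 128]
  YnoX (GTCGCTTA, off=3): starts [80, 96] → cuts [83, 99]
  PtaII (AATGG, off=2): starts [5, 104] → cuts [7, 106]
  MvoII (CCTT, off=3): starts [26, 68] → cuts [29, 71]

All cut coordinates (distinct, sorted): [7, 18, 29, 33, 53, 61, 71, 83, 99, 106, 118, 128]

Fragment lengths:
  [0,7): 7 bp
  [7,18): 11 bp
  [18,29): 11 bp
  [29,33): 4 bp
  [33,53): 20 bp
  [53,61): 8 bp
  [61,71): 10 bp
  [71,83): 12 bp
  [83,99): 16 bp
  [99,106): 7 bp
  [106,118): 12 bp
  [118,128): 10 bp
  [128,141): 13 bp

[4,7,7,8,10,10,11,11,12,12,13,16,20]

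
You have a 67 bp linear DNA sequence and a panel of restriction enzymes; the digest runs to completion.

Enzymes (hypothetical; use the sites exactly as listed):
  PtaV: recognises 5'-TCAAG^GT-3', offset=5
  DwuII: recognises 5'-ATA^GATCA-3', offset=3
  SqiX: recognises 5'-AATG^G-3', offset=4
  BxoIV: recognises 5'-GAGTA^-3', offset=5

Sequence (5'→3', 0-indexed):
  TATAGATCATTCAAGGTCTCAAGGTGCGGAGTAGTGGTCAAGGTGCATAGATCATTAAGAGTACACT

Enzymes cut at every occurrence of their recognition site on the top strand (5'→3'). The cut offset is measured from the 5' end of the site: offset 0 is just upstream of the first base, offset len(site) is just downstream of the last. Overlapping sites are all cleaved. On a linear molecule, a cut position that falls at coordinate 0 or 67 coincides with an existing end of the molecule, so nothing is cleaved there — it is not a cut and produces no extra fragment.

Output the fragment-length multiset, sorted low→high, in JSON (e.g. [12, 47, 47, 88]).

Site scan:
  PtaV TCAAGGT/5: at [10, 18, 37] ⇒ [15, 23, 42]
  DwuII ATAGATCA/3: at [1, 46] ⇒ [4, 49]
  SqiX (AATGG, off=4): no sites
  BxoIV GAGTA/5: at [28, 58] ⇒ [33, 63]

Pooled cuts: [4, 15, 23, 33, 42, 49, 63]

Fragment lengths:
  [0,4): 4 bp
  [4,15): 11 bp
  [15,23): 8 bp
  [23,33): 10 bp
  [33,42): 9 bp
  [42,49): 7 bp
  [49,63): 14 bp
  [63,67): 4 bp

[4,4,7,8,9,10,11,14]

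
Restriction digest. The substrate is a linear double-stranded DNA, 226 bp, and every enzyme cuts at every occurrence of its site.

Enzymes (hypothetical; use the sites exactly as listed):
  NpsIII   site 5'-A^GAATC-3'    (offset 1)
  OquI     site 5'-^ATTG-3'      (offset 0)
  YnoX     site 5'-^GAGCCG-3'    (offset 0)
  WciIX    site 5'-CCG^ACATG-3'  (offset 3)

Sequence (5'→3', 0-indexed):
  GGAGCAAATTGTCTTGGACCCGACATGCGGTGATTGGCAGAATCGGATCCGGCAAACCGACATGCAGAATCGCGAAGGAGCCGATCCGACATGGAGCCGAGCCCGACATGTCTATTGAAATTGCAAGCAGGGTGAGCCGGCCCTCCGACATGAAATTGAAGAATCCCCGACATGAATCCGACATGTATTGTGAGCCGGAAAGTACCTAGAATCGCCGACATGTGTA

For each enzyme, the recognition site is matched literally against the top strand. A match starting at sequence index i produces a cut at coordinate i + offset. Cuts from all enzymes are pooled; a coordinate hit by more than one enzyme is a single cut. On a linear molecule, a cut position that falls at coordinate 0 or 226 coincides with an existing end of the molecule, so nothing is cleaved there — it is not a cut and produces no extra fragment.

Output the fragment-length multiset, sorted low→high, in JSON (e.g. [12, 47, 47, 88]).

[5,5,6,6,6,7,7,7,7,8,9,9,9,10,11,11,11,12,14,14,15,17,20]

Site scan:
  NpsIII (AGAATC, off=1): starts [38, 65, 159, 207] → cuts [39, 66, 160, 208]
  OquI (ATTG, off=0): starts [7, 32, 113, 119, 154, 186] → cuts [7, 32, 113, 119, 154, 186]
  YnoX (GAGCCG, off=0): starts [77, 93, 133, 191] → cuts [77, 93, 133, 191]
  WciIX (CCGACATG, off=3): starts [19, 56, 85, 102, 144, 166, 177, 214] → cuts [22, 59, 88, 105, 147, 169, 180, 217]

Pooled cuts: [7, 22, 32, 39, 59, 66, 77, 88, 93, 105, 113, 119, 133, 147, 154, 160, 169, 180, 186, 191, 208, 217]

Fragments:
  [0,7): 7 bp
  [7,22): 15 bp
  [22,32): 10 bp
  [32,39): 7 bp
  [39,59): 20 bp
  [59,66): 7 bp
  [66,77): 11 bp
  [77,88): 11 bp
  [88,93): 5 bp
  [93,105): 12 bp
  [105,113): 8 bp
  [113,119): 6 bp
  [119,133): 14 bp
  [133,147): 14 bp
  [147,154): 7 bp
  [154,160): 6 bp
  [160,169): 9 bp
  [169,180): 11 bp
  [180,186): 6 bp
  [186,191): 5 bp
  [191,208): 17 bp
  [208,217): 9 bp
  [217,226): 9 bp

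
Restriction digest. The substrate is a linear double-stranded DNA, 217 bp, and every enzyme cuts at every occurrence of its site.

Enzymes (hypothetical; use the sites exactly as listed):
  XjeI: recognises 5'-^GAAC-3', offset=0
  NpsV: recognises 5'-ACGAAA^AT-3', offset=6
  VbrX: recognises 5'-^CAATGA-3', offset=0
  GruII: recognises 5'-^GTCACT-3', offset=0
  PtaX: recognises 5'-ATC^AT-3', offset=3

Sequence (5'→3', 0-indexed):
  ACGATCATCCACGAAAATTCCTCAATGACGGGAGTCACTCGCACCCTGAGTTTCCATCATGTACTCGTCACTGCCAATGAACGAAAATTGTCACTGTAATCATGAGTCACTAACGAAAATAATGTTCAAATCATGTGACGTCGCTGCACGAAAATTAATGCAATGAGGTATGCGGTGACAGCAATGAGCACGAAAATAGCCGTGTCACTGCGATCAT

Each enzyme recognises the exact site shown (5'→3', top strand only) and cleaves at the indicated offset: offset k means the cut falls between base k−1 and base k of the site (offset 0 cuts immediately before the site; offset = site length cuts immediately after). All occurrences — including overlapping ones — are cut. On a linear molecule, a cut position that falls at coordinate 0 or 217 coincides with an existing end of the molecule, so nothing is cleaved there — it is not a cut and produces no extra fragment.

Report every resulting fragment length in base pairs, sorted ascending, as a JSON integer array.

[2,3,4,4,6,6,7,8,8,8,8,10,11,12,12,13,14,14,21,21,25]

Scan for sites:
  XjeI (GAAC, off=0): starts [78] → cuts [78]
  NpsV (ACGAAAAT, off=6): starts [10, 80, 112, 147, 189] → cuts [16, 86, 118, 153, 195]
  VbrX (CAATGA, off=0): starts [22, 74, 160, 181] → cuts [22, 74, 160, 181]
  GruII (GTCACT, off=0): starts [33, 66, 89, 105, 203] → cuts [33, 66, 89, 105, 203]
  PtaX (ATCAT, off=3): starts [3, 55, 98, 129, 212] → cuts [6, 58, 101, 132, 215]

All cut coordinates (distinct, sorted): [6, 16, 22, 33, 58, 66, 74, 78, 86, 89, 101, 105, 118, 132, 153, 160, 181, 195, 203, 215]

Fragment lengths:
  [0,6): 6 bp
  [6,16): 10 bp
  [16,22): 6 bp
  [22,33): 11 bp
  [33,58): 25 bp
  [58,66): 8 bp
  [66,74): 8 bp
  [74,78): 4 bp
  [78,86): 8 bp
  [86,89): 3 bp
  [89,101): 12 bp
  [101,105): 4 bp
  [105,118): 13 bp
  [118,132): 14 bp
  [132,153): 21 bp
  [153,160): 7 bp
  [160,181): 21 bp
  [181,195): 14 bp
  [195,203): 8 bp
  [203,215): 12 bp
  [215,217): 2 bp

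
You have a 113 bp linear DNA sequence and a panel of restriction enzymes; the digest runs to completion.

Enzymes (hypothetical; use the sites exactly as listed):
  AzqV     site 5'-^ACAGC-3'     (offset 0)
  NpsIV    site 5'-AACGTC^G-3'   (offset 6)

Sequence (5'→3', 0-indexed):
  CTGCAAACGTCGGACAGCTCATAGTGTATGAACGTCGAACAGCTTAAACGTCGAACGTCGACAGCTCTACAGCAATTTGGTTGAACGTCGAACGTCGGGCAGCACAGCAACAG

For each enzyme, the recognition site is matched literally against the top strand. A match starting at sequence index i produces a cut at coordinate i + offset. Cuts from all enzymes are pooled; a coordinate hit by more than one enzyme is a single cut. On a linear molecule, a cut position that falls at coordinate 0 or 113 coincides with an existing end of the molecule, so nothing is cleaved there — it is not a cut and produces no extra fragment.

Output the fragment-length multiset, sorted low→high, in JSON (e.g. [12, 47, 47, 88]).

[1,2,2,7,7,7,8,10,11,14,21,23]

Site scan:
  AzqV ACAGC/0: at [13, 38, 60, 68, 103] ⇒ [13, 38, 60, 68, 103]
  NpsIV AACGTCG/6: at [5, 30, 46, 53, 83, 90] ⇒ [11, 36, 52, 59, 89, 96]

Pooled cuts: [11, 13, 36, 38, 52, 59, 60, 68, 89, 96, 103]

Fragments:
  [0,11): 11 bp
  [11,13): 2 bp
  [13,36): 23 bp
  [36,38): 2 bp
  [38,52): 14 bp
  [52,59): 7 bp
  [59,60): 1 bp
  [60,68): 8 bp
  [68,89): 21 bp
  [89,96): 7 bp
  [96,103): 7 bp
  [103,113): 10 bp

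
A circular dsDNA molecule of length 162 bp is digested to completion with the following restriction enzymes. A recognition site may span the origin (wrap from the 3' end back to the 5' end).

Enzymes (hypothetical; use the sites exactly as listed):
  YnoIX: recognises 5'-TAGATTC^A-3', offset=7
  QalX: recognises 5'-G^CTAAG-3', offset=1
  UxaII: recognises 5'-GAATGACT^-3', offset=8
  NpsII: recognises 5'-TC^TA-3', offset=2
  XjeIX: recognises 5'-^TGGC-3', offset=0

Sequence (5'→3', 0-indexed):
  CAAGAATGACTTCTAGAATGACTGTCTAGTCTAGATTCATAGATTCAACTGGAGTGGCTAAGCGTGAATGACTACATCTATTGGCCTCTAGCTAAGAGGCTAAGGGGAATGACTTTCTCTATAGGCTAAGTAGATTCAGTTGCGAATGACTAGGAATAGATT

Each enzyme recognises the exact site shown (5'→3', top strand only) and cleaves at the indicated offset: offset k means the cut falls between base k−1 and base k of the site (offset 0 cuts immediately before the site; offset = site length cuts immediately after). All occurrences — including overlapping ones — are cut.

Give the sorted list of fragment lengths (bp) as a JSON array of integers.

[2,3,3,3,3,5,5,5,6,7,7,8,8,8,10,10,12,12,14,15,16]

Per-enzyme occurrences:
  YnoIX (TAGATTCA, off=7): starts [31, 39, 130, 156] → cuts [1, 38, 46, 137]
  QalX (GCTAAG, off=1): starts [56, 90, 98, 124] → cuts [57, 91, 99, 125]
  UxaII (GAATGACT, off=8): starts [3, 15, 65, 106, 143] → cuts [11, 23, 73, 114, 151]
  NpsII (TCTA, off=2): starts [11, 24, 29, 76, 86, 117] → cuts [13, 26, 31, 78, 88, 119]
  XjeIX (TGGC, off=0): starts [54, 81] → cuts [54, 81]

Pooled cuts: [1, 11, 13, 23, 26, 31, 38, 46, 54, 57, 73, 78, 81, 88, 91, 99, 114, 119, 125, 137, 151]

Fragment lengths:
  1→11: 10 bp
  11→13: 2 bp
  13→23: 10 bp
  23→26: 3 bp
  26→31: 5 bp
  31→38: 7 bp
  38→46: 8 bp
  46→54: 8 bp
  54→57: 3 bp
  57→73: 16 bp
  73→78: 5 bp
  78→81: 3 bp
  81→88: 7 bp
  88→91: 3 bp
  91→99: 8 bp
  99→114: 15 bp
  114→119: 5 bp
  119→125: 6 bp
  125→137: 12 bp
  137→151: 14 bp
  151→1 (wrap): 162-151+1 = 12 bp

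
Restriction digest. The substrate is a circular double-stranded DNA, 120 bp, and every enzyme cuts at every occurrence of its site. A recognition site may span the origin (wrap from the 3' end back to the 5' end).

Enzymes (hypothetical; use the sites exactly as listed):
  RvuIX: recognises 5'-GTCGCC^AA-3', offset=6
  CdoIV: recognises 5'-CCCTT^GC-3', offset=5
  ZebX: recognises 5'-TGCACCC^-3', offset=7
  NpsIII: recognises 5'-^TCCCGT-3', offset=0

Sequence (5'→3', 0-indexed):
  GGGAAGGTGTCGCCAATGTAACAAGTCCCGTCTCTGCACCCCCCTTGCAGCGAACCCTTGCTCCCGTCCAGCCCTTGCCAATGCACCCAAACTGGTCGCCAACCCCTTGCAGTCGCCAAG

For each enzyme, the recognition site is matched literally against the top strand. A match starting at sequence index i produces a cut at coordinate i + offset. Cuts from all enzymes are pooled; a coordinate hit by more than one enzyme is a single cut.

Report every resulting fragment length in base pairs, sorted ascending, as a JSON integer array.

Site scan:
  RvuIX (GTCGCCAA, off=6): starts [8, 94, 111] → cuts [14, 100, 117]
  CdoIV (CCCTTGC, off=5): starts [41, 54, 71, 103] → cuts [46, 59, 76, 108]
  ZebX (TGCACCC, off=7): starts [34, 81] → cuts [41, 88]
  NpsIII (TCCCGT, off=0): starts [25, 61] → cuts [25, 61]

Pooled cuts: [14, 25, 41, 46, 59, 61, 76, 88, 100, 108, 117]

Fragments:
  14→25: 11 bp
  25→41: 16 bp
  41→46: 5 bp
  46→59: 13 bp
  59→61: 2 bp
  61→76: 15 bp
  76→88: 12 bp
  88→100: 12 bp
  100→108: 8 bp
  108→117: 9 bp
  117→14 (wrap): 120-117+14 = 17 bp

[2,5,8,9,11,12,12,13,15,16,17]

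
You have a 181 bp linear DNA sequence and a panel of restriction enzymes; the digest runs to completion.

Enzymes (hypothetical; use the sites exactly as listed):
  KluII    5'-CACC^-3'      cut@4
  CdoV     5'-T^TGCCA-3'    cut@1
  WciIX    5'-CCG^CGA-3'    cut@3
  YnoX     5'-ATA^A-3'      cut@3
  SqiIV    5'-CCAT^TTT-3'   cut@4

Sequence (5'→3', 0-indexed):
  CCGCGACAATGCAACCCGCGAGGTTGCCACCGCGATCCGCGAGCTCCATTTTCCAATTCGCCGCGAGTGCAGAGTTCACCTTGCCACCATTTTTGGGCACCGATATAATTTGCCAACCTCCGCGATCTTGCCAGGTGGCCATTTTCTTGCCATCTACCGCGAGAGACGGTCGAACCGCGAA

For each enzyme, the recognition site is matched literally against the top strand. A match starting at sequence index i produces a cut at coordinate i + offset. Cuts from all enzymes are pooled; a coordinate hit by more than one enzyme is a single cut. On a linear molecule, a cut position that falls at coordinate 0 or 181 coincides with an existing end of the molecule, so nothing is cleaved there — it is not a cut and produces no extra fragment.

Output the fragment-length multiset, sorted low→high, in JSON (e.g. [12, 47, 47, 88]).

[1,1,2,3,3,4,5,6,6,6,7,7,7,10,11,12,12,14,14,15,17,18]

Site scan:
  KluII (CACC, off=4): starts [27, 76, 84, 97] → cuts [31, 80, 88, 101]
  CdoV (TTGCCA, off=1): starts [23, 80, 109, 127, 146] → cuts [24, 81, 110, 128, 147]
  WciIX (CCGCGA, off=3): starts [0, 15, 29, 36, 60, 119, 156, 174] → cuts [3, 18, 32, 39, 63, 122, 159, 177]
  YnoX (ATAA, off=3): starts [104] → cuts [107]
  SqiIV (CCATTTT, off=4): starts [45, 86, 138] → cuts [49, 90, 142]

Pooled cuts: [3, 18, 24, 31, 32, 39, 49, 63, 80, 81, 88, 90, 101, 107, 110, 122, 128, 142, 147, 159, 177]

Fragment lengths:
  [0,3): 3 bp
  [3,18): 15 bp
  [18,24): 6 bp
  [24,31): 7 bp
  [31,32): 1 bp
  [32,39): 7 bp
  [39,49): 10 bp
  [49,63): 14 bp
  [63,80): 17 bp
  [80,81): 1 bp
  [81,88): 7 bp
  [88,90): 2 bp
  [90,101): 11 bp
  [101,107): 6 bp
  [107,110): 3 bp
  [110,122): 12 bp
  [122,128): 6 bp
  [128,142): 14 bp
  [142,147): 5 bp
  [147,159): 12 bp
  [159,177): 18 bp
  [177,181): 4 bp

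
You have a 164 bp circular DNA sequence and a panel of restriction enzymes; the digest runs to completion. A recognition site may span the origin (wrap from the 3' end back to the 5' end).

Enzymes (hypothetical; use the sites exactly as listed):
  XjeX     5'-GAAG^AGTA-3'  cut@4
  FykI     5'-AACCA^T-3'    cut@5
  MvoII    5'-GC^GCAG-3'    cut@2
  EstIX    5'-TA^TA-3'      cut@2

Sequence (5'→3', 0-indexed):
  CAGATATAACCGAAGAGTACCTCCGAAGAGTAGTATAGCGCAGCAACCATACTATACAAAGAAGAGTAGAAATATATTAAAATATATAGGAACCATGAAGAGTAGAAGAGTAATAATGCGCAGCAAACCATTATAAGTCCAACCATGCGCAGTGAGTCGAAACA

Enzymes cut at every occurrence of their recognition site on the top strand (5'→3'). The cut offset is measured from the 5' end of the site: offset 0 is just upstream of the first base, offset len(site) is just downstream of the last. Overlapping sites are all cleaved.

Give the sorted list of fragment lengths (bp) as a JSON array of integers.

Scan for sites:
  XjeX (GAAGAGTA, off=4): starts [11, 24, 60, 96, 104] → cuts [15, 28, 64, 100, 108]
  FykI (AACCAT, off=5): starts [44, 90, 125, 140] → cuts [49, 95, 130, 145]
  MvoII (GCGCAG, off=2): starts [37, 117, 146] → cuts [39, 119, 148]
  EstIX (TATA, off=2): starts [4, 33, 52, 72, 82, 84, 131] → cuts [6, 35, 54, 74, 84, 86, 133]

All cut coordinates (distinct, sorted): [6, 15, 28, 35, 39, 49, 54, 64, 74, 84, 86, 95, 100, 108, 119, 130, 133, 145, 148]

Fragment lengths:
  6→15: 9 bp
  15→28: 13 bp
  28→35: 7 bp
  35→39: 4 bp
  39→49: 10 bp
  49→54: 5 bp
  54→64: 10 bp
  64→74: 10 bp
  74→84: 10 bp
  84→86: 2 bp
  86→95: 9 bp
  95→100: 5 bp
  100→108: 8 bp
  108→119: 11 bp
  119→130: 11 bp
  130→133: 3 bp
  133→145: 12 bp
  145→148: 3 bp
  148→6 (wrap): 164-148+6 = 22 bp

[2,3,3,4,5,5,7,8,9,9,10,10,10,10,11,11,12,13,22]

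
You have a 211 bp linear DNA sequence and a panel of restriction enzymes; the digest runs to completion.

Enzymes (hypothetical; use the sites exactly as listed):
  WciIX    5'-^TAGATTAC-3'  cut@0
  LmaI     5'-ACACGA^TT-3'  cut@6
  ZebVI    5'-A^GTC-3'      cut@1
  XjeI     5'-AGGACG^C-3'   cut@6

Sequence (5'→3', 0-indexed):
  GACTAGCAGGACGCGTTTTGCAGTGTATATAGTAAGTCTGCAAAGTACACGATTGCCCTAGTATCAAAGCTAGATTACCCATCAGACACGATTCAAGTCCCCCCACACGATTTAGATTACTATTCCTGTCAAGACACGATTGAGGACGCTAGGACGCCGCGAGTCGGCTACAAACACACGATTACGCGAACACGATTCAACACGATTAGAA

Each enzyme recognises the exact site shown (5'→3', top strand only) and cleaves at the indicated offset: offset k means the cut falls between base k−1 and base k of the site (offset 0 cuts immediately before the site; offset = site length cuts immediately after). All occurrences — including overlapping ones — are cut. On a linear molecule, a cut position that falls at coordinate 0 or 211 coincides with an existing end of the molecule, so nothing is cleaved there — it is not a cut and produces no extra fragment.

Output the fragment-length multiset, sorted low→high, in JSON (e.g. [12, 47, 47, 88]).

[2,5,6,6,8,9,10,13,14,14,17,18,19,21,22,27]

Scan for sites:
  WciIX (TAGATTAC, off=0): starts [70, 112] → cuts [70, 112]
  LmaI (ACACGATT, off=6): starts [46, 85, 104, 133, 175, 189, 199] → cuts [52, 91, 110, 139, 181, 195, 205]
  ZebVI (AGTC, off=1): starts [34, 95, 161] → cuts [35, 96, 162]
  XjeI (AGGACGC, off=6): starts [7, 142, 150] → cuts [13, 148, 156]

Pooled cuts: [13, 35, 52, 70, 91, 96, 110, 112, 139, 148, 156, 162, 181, 195, 205]

Fragments:
  [0,13): 13 bp
  [13,35): 22 bp
  [35,52): 17 bp
  [52,70): 18 bp
  [70,91): 21 bp
  [91,96): 5 bp
  [96,110): 14 bp
  [110,112): 2 bp
  [112,139): 27 bp
  [139,148): 9 bp
  [148,156): 8 bp
  [156,162): 6 bp
  [162,181): 19 bp
  [181,195): 14 bp
  [195,205): 10 bp
  [205,211): 6 bp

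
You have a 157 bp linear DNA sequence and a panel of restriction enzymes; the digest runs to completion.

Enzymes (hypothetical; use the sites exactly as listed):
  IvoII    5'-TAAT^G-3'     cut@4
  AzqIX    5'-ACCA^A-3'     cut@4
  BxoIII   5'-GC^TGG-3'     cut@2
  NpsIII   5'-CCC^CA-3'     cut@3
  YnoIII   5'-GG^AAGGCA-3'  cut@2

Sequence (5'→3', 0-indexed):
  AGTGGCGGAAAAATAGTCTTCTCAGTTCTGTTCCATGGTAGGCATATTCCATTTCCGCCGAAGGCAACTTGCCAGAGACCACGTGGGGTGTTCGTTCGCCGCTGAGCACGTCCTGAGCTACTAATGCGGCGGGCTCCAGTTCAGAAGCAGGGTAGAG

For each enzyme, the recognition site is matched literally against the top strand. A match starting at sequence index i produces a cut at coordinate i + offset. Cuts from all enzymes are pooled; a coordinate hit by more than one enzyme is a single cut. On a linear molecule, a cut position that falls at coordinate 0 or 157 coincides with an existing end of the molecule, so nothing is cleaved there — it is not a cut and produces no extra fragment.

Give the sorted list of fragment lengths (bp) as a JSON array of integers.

Site scan:
  IvoII (TAATG, off=4): starts [121] → cuts [125]
  AzqIX (ACCAA, off=4): no sites
  BxoIII (GCTGG, off=2): no sites
  NpsIII (CCCCA, off=3): no sites
  YnoIII (GGAAGGCA, off=2): no sites

Pooled cuts: [125]

Fragment lengths:
  [0,125): 125 bp
  [125,157): 32 bp

[32,125]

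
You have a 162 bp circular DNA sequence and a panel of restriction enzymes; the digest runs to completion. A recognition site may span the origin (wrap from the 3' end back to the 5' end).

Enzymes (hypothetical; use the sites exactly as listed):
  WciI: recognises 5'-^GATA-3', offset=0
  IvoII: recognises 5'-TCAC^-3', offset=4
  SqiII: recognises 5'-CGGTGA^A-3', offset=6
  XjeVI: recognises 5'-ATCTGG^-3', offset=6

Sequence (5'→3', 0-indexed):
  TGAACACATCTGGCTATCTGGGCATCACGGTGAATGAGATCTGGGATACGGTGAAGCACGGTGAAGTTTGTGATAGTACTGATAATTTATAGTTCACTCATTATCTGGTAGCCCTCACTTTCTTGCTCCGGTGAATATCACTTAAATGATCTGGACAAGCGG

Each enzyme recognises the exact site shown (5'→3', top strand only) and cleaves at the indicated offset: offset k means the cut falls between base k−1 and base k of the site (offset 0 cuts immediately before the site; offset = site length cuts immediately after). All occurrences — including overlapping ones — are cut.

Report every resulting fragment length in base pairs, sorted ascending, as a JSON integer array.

Site scan:
  WciI (GATA, off=0): starts [44, 71, 80] → cuts [44, 71, 80]
  IvoII (TCAC, off=4): starts [24, 93, 114, 137] → cuts [28, 97, 118, 141]
  SqiII (CGGTGAA, off=6): starts [27, 48, 58, 128, 159] → cuts [3, 33, 54, 64, 134]
  XjeVI (ATCTGG, off=6): starts [7, 15, 38, 102, 148] → cuts [13, 21, 44, 108, 154]

All cut coordinates (distinct, sorted): [3, 13, 21, 28, 33, 44, 54, 64, 71, 80, 97, 108, 118, 134, 141, 154]

Fragment lengths:
  3→13: 10 bp
  13→21: 8 bp
  21→28: 7 bp
  28→33: 5 bp
  33→44: 11 bp
  44→54: 10 bp
  54→64: 10 bp
  64→71: 7 bp
  71→80: 9 bp
  80→97: 17 bp
  97→108: 11 bp
  108→118: 10 bp
  118→134: 16 bp
  134→141: 7 bp
  141→154: 13 bp
  154→3 (wrap): 162-154+3 = 11 bp

[5,7,7,7,8,9,10,10,10,10,11,11,11,13,16,17]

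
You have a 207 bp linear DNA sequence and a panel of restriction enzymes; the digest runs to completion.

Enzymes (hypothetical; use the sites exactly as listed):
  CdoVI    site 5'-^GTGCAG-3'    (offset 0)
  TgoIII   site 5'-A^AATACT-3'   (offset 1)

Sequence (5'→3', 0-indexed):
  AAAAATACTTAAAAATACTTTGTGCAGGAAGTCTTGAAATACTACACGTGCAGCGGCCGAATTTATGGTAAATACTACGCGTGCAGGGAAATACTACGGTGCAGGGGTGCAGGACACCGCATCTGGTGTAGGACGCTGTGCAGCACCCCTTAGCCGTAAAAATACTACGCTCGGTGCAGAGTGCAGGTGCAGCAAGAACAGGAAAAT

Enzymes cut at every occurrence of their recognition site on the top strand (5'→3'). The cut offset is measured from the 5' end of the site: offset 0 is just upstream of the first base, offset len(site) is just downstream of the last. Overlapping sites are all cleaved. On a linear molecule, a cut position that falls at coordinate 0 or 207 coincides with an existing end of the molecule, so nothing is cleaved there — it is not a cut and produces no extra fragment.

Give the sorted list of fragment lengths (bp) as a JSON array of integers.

Per-enzyme occurrences:
  CdoVI GTGCAG/0: at [21, 47, 80, 98, 106, 137, 173, 180, 186] ⇒ [21, 47, 80, 98, 106, 137, 173, 180, 186]
  TgoIII AAATACT/1: at [2, 12, 36, 69, 88, 159] ⇒ [3, 13, 37, 70, 89, 160]

Pooled cuts: [3, 13, 21, 37, 47, 70, 80, 89, 98, 106, 137, 160, 173, 180, 186]

Fragments:
  [0,3): 3 bp
  [3,13): 10 bp
  [13,21): 8 bp
  [21,37): 16 bp
  [37,47): 10 bp
  [47,70): 23 bp
  [70,80): 10 bp
  [80,89): 9 bp
  [89,98): 9 bp
  [98,106): 8 bp
  [106,137): 31 bp
  [137,160): 23 bp
  [160,173): 13 bp
  [173,180): 7 bp
  [180,186): 6 bp
  [186,207): 21 bp

[3,6,7,8,8,9,9,10,10,10,13,16,21,23,23,31]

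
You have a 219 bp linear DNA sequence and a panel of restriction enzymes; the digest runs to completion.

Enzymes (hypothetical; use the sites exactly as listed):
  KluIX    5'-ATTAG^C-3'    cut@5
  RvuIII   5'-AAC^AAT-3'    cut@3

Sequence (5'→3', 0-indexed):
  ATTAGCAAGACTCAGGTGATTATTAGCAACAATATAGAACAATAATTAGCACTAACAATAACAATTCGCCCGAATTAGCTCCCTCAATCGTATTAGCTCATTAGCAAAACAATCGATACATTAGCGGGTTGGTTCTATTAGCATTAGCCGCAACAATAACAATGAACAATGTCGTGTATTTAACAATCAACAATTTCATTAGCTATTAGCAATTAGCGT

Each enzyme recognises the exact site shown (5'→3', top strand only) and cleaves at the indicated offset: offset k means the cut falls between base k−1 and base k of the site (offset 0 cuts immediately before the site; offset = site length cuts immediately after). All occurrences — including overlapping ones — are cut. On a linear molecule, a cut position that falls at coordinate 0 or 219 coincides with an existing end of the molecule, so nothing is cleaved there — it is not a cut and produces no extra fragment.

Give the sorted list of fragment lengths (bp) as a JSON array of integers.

Per-enzyme occurrences:
  KluIX ATTAGC/5: at [0, 21, 44, 73, 91, 99, 119, 136, 142, 197, 204, 211] ⇒ [5, 26, 49, 78, 96, 104, 124, 141, 147, 202, 209, 216]
  RvuIII AACAAT/3: at [27, 37, 53, 59, 107, 151, 157, 164, 181, 188] ⇒ [30, 40, 56, 62, 110, 154, 160, 167, 184, 191]

All cut coordinates (distinct, sorted): [5, 26, 30, 40, 49, 56, 62, 78, 96, 104, 110, 124, 141, 147, 154, 160, 167, 184, 191, 202, 209, 216]

Fragment lengths:
  [0,5): 5 bp
  [5,26): 21 bp
  [26,30): 4 bp
  [30,40): 10 bp
  [40,49): 9 bp
  [49,56): 7 bp
  [56,62): 6 bp
  [62,78): 16 bp
  [78,96): 18 bp
  [96,104): 8 bp
  [104,110): 6 bp
  [110,124): 14 bp
  [124,141): 17 bp
  [141,147): 6 bp
  [147,154): 7 bp
  [154,160): 6 bp
  [160,167): 7 bp
  [167,184): 17 bp
  [184,191): 7 bp
  [191,202): 11 bp
  [202,209): 7 bp
  [209,216): 7 bp
  [216,219): 3 bp

[3,4,5,6,6,6,6,7,7,7,7,7,7,8,9,10,11,14,16,17,17,18,21]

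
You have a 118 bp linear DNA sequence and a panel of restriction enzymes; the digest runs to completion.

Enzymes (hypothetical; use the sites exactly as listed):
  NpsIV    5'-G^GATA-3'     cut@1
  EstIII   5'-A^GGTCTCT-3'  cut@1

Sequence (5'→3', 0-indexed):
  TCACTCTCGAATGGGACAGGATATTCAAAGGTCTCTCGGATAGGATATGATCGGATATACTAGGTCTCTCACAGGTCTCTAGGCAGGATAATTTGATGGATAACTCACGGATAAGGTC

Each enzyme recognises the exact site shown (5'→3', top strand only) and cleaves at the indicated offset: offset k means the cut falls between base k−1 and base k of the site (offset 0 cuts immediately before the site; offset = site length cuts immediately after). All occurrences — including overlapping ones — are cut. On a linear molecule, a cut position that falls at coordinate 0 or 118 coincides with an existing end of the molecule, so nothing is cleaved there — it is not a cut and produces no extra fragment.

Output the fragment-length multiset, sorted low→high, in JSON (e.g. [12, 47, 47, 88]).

Per-enzyme occurrences:
  NpsIV GGATA/1: at [18, 37, 42, 52, 85, 97, 108] ⇒ [19, 38, 43, 53, 86, 98, 109]
  EstIII AGGTCTCT/1: at [28, 61, 72] ⇒ [29, 62, 73]

Pooled cuts: [19, 29, 38, 43, 53, 62, 73, 86, 98, 109]

Fragments:
  [0,19): 19 bp
  [19,29): 10 bp
  [29,38): 9 bp
  [38,43): 5 bp
  [43,53): 10 bp
  [53,62): 9 bp
  [62,73): 11 bp
  [73,86): 13 bp
  [86,98): 12 bp
  [98,109): 11 bp
  [109,118): 9 bp

[5,9,9,9,10,10,11,11,12,13,19]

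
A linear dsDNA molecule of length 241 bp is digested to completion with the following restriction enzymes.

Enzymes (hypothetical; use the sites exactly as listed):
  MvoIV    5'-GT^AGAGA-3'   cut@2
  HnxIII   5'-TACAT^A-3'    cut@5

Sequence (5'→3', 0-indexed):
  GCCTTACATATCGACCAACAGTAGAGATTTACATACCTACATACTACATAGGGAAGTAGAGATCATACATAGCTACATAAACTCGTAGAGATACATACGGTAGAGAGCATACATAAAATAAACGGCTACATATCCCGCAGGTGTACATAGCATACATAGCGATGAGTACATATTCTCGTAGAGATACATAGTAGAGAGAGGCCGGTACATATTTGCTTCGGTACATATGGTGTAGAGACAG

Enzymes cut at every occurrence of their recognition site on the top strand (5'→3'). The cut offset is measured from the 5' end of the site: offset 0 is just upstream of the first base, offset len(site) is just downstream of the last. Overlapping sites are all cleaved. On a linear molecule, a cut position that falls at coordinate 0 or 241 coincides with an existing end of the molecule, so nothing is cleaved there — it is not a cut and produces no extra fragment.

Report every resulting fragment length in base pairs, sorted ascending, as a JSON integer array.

[3,5,7,7,8,8,8,8,8,8,9,9,10,10,12,13,13,13,14,16,17,17,18]

Per-enzyme occurrences:
  MvoIV (GTAGAGA, off=2): starts [20, 55, 84, 99, 177, 190, 231] → cuts [22, 57, 86, 101, 179, 192, 233]
  HnxIII (TACATA, off=5): starts [4, 29, 37, 44, 65, 73, 91, 109, 126, 143, 152, 166, 184, 205, 221] → cuts [9, 34, 42, 49, 70, 78, 96, 114, 131, 148, 157, 171, 189, 210, 226]

Pooled cuts: [9, 22, 34, 42, 49, 57, 70, 78, 86, 96, 101, 114, 131, 148, 157, 171, 179, 189, 192, 210, 226, 233]

Fragments:
  [0,9): 9 bp
  [9,22): 13 bp
  [22,34): 12 bp
  [34,42): 8 bp
  [42,49): 7 bp
  [49,57): 8 bp
  [57,70): 13 bp
  [70,78): 8 bp
  [78,86): 8 bp
  [86,96): 10 bp
  [96,101): 5 bp
  [101,114): 13 bp
  [114,131): 17 bp
  [131,148): 17 bp
  [148,157): 9 bp
  [157,171): 14 bp
  [171,179): 8 bp
  [179,189): 10 bp
  [189,192): 3 bp
  [192,210): 18 bp
  [210,226): 16 bp
  [226,233): 7 bp
  [233,241): 8 bp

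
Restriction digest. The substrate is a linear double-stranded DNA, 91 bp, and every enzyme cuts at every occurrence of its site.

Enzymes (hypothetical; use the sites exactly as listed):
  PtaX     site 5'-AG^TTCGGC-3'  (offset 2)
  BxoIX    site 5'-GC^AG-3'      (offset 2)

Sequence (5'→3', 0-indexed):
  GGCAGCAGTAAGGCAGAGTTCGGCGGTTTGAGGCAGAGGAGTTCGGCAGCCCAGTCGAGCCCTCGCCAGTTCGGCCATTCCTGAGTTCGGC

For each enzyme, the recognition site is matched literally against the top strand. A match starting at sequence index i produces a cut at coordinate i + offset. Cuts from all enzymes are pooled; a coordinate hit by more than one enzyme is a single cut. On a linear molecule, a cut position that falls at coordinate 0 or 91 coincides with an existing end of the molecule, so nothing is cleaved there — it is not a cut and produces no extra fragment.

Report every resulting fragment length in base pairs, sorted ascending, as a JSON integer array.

Scan for sites:
  PtaX AGTTCGGC/2: at [16, 39, 67, 83] ⇒ [18, 41, 69, 85]
  BxoIX GCAG/2: at [1, 4, 12, 32, 45] ⇒ [3, 6, 14, 34, 47]

All cut coordinates (distinct, sorted): [3, 6, 14, 18, 34, 41, 47, 69, 85]

Fragment lengths:
  [0,3): 3 bp
  [3,6): 3 bp
  [6,14): 8 bp
  [14,18): 4 bp
  [18,34): 16 bp
  [34,41): 7 bp
  [41,47): 6 bp
  [47,69): 22 bp
  [69,85): 16 bp
  [85,91): 6 bp

[3,3,4,6,6,7,8,16,16,22]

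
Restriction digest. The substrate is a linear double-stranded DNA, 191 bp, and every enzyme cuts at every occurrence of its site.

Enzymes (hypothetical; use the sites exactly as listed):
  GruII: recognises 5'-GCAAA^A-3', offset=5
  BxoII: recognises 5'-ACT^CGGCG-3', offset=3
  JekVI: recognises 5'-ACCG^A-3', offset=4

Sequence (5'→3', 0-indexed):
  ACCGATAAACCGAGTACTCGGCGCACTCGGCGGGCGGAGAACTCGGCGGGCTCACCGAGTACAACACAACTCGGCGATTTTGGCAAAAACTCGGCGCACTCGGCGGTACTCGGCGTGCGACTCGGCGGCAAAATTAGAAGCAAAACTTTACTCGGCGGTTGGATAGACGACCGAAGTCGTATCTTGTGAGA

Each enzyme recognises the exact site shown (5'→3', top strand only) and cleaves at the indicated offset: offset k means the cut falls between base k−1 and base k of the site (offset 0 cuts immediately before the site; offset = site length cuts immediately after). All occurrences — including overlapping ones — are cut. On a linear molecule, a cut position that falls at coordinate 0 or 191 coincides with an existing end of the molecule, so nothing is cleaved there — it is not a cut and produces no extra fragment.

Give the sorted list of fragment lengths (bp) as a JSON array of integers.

Per-enzyme occurrences:
  GruII (GCAAAA, off=5): starts [82, 127, 139] → cuts [87, 132, 144]
  BxoII (ACTCGGCG, off=3): starts [15, 24, 40, 68, 88, 97, 107, 119, 149] → cuts [18, 27, 43, 71, 91, 100, 110, 122, 152]
  JekVI (ACCGA, off=4): starts [0, 8, 53, 169] → cuts [4, 12, 57, 173]

All cut coordinates (distinct, sorted): [4, 12, 18, 27, 43, 57, 71, 87, 91, 100, 110, 122, 132, 144, 152, 173]

Fragment lengths:
  [0,4): 4 bp
  [4,12): 8 bp
  [12,18): 6 bp
  [18,27): 9 bp
  [27,43): 16 bp
  [43,57): 14 bp
  [57,71): 14 bp
  [71,87): 16 bp
  [87,91): 4 bp
  [91,100): 9 bp
  [100,110): 10 bp
  [110,122): 12 bp
  [122,132): 10 bp
  [132,144): 12 bp
  [144,152): 8 bp
  [152,173): 21 bp
  [173,191): 18 bp

[4,4,6,8,8,9,9,10,10,12,12,14,14,16,16,18,21]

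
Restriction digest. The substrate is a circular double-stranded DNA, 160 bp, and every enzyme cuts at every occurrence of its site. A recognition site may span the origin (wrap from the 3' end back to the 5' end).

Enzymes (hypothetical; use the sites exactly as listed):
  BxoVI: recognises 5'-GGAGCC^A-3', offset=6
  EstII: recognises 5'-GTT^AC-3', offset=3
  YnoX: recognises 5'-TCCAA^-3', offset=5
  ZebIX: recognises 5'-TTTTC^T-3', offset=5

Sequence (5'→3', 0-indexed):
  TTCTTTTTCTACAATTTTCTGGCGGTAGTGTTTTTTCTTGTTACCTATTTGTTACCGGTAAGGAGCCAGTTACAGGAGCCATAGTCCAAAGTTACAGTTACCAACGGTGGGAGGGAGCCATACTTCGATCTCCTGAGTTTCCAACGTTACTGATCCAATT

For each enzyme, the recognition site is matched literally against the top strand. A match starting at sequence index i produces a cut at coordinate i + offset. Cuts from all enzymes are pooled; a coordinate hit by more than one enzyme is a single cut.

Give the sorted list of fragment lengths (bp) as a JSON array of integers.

Scan for sites:
  BxoVI GGAGCCA/6: at [61, 74, 113] ⇒ [67, 80, 119]
  EstII GTTAC/3: at [39, 50, 68, 90, 96, 145] ⇒ [42, 53, 71, 93, 99, 148]
  YnoX TCCAA/5: at [84, 139, 153] ⇒ [89, 144, 158]
  ZebIX TTTTCT/5: at [4, 14, 32, 158] ⇒ [3, 9, 19, 37]

Pooled cuts: [3, 9, 19, 37, 42, 53, 67, 71, 80, 89, 93, 99, 119, 144, 148, 158]

Fragments:
  3→9: 6 bp
  9→19: 10 bp
  19→37: 18 bp
  37→42: 5 bp
  42→53: 11 bp
  53→67: 14 bp
  67→71: 4 bp
  71→80: 9 bp
  80→89: 9 bp
  89→93: 4 bp
  93→99: 6 bp
  99→119: 20 bp
  119→144: 25 bp
  144→148: 4 bp
  148→158: 10 bp
  158→3 (wrap): 160-158+3 = 5 bp

[4,4,4,5,5,6,6,9,9,10,10,11,14,18,20,25]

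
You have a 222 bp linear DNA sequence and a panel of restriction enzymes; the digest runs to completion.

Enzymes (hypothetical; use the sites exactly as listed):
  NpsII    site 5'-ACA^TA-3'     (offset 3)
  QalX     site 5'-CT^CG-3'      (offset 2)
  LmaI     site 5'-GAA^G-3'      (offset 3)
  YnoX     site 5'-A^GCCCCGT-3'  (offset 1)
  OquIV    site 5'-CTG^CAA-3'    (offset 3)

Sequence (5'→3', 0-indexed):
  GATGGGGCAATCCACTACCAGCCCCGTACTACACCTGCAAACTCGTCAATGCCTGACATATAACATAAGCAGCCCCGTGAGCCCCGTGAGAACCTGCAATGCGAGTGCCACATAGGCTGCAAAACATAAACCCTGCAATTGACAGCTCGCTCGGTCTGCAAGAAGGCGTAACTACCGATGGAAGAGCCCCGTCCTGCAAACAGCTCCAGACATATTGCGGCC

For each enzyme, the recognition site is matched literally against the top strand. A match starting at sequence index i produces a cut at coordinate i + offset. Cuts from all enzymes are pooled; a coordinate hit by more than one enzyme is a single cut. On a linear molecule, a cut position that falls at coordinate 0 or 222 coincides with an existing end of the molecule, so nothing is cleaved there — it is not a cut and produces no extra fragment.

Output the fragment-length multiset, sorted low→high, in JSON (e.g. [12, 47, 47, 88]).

Per-enzyme occurrences:
  NpsII (ACATA, off=3): starts [55, 62, 109, 123, 209] → cuts [58, 65, 112, 126, 212]
  QalX (CTCG, off=2): starts [41, 145, 149] → cuts [43, 147, 151]
  LmaI (GAAG, off=3): starts [161, 180] → cuts [164, 183]
  YnoX (AGCCCCGT, off=1): starts [19, 70, 79, 184] → cuts [20, 71, 80, 185]
  OquIV (CTGCAA, off=3): starts [34, 93, 116, 132, 155, 193] → cuts [37, 96, 119, 135, 158, 196]

All cut coordinates (distinct, sorted): [20, 37, 43, 58, 65, 71, 80, 96, 112, 119, 126, 135, 147, 151, 158, 164, 183, 185, 196, 212]

Fragments:
  [0,20): 20 bp
  [20,37): 17 bp
  [37,43): 6 bp
  [43,58): 15 bp
  [58,65): 7 bp
  [65,71): 6 bp
  [71,80): 9 bp
  [80,96): 16 bp
  [96,112): 16 bp
  [112,119): 7 bp
  [119,126): 7 bp
  [126,135): 9 bp
  [135,147): 12 bp
  [147,151): 4 bp
  [151,158): 7 bp
  [158,164): 6 bp
  [164,183): 19 bp
  [183,185): 2 bp
  [185,196): 11 bp
  [196,212): 16 bp
  [212,222): 10 bp

[2,4,6,6,6,7,7,7,7,9,9,10,11,12,15,16,16,16,17,19,20]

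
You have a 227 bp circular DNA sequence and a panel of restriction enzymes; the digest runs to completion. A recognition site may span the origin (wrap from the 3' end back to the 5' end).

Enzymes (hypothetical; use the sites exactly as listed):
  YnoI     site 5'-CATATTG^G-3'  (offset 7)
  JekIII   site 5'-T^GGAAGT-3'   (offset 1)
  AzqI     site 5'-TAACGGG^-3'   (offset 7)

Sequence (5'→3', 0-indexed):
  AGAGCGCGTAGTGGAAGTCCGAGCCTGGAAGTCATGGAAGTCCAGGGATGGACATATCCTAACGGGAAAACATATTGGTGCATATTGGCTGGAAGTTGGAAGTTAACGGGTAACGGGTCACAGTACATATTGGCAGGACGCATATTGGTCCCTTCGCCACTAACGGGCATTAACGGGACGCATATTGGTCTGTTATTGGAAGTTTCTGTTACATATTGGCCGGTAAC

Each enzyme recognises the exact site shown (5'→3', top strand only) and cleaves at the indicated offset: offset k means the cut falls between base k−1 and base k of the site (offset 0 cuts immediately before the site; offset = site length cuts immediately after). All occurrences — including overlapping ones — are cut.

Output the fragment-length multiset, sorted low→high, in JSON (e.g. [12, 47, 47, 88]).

Scan for sites:
  YnoI CATATTGG/7: at [70, 80, 125, 140, 180, 211] ⇒ [77, 87, 132, 147, 187, 218]
  JekIII TGGAAGT/1: at [11, 25, 34, 89, 96, 196] ⇒ [12, 26, 35, 90, 97, 197]
  AzqI TAACGGG/7: at [59, 103, 110, 160, 170] ⇒ [66, 110, 117, 167, 177]

Pooled cuts: [12, 26, 35, 66, 77, 87, 90, 97, 110, 117, 132, 147, 167, 177, 187, 197, 218]

Fragments:
  12→26: 14 bp
  26→35: 9 bp
  35→66: 31 bp
  66→77: 11 bp
  77→87: 10 bp
  87→90: 3 bp
  90→97: 7 bp
  97→110: 13 bp
  110→117: 7 bp
  117→132: 15 bp
  132→147: 15 bp
  147→167: 20 bp
  167→177: 10 bp
  177→187: 10 bp
  187→197: 10 bp
  197→218: 21 bp
  218→12 (wrap): 227-218+12 = 21 bp

[3,7,7,9,10,10,10,10,11,13,14,15,15,20,21,21,31]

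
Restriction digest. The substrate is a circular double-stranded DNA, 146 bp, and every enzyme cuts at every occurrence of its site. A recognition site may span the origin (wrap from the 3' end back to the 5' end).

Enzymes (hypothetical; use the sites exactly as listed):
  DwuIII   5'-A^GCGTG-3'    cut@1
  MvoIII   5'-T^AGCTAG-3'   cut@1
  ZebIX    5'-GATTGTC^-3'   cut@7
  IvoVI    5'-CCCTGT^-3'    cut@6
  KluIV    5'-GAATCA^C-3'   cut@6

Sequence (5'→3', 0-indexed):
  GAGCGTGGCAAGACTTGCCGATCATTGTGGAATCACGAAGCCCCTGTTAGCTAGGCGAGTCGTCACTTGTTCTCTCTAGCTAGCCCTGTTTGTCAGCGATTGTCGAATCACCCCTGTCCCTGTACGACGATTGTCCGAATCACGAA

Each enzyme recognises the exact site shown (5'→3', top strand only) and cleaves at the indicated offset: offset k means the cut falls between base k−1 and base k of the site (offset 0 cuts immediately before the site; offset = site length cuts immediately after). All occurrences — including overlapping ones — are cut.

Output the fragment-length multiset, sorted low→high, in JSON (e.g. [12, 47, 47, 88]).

Site scan:
  DwuIII AGCGTG/1: at [1] ⇒ [2]
  MvoIII TAGCTAG/1: at [47, 76] ⇒ [48, 77]
  ZebIX GATTGTC/7: at [97, 128] ⇒ [104, 135]
  IvoVI CCCTGT/6: at [41, 83, 111, 117] ⇒ [47, 89, 117, 123]
  KluIV GAATCAC/6: at [29, 104, 136] ⇒ [35, 110, 142]

All cut coordinates (distinct, sorted): [2, 35, 47, 48, 77, 89, 104, 110, 117, 123, 135, 142]

Fragment lengths:
  2→35: 33 bp
  35→47: 12 bp
  47→48: 1 bp
  48→77: 29 bp
  77→89: 12 bp
  89→104: 15 bp
  104→110: 6 bp
  110→117: 7 bp
  117→123: 6 bp
  123→135: 12 bp
  135→142: 7 bp
  142→2 (wrap): 146-142+2 = 6 bp

[1,6,6,6,7,7,12,12,12,15,29,33]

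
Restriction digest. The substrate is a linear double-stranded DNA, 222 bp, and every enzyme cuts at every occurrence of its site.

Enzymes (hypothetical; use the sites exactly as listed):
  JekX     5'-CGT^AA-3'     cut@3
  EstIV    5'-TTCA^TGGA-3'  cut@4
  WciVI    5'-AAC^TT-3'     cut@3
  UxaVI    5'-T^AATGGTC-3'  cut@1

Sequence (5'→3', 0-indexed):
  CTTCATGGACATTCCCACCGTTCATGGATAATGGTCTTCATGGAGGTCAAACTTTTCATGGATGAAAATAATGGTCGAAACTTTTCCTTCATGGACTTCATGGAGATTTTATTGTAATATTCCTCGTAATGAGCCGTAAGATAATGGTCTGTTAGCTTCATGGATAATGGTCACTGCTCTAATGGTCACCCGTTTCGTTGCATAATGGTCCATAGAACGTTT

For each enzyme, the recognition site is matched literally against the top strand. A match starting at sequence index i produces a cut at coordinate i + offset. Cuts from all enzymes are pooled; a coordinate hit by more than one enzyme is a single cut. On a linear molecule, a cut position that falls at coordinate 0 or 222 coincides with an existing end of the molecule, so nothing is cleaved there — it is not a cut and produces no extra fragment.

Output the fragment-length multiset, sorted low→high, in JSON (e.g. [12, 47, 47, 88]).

Per-enzyme occurrences:
  JekX CGTAA/3: at [124, 134] ⇒ [127, 137]
  EstIV TTCATGGA/4: at [1, 20, 36, 54, 87, 96, 156] ⇒ [5, 24, 40, 58, 91, 100, 160]
  WciVI AACTT/3: at [49, 78] ⇒ [52, 81]
  UxaVI TAATGGTC/1: at [28, 68, 141, 164, 179, 202] ⇒ [29, 69, 142, 165, 180, 203]

All cut coordinates (distinct, sorted): [5, 24, 29, 40, 52, 58, 69, 81, 91, 100, 127, 137, 142, 160, 165, 180, 203]

Fragment lengths:
  [0,5): 5 bp
  [5,24): 19 bp
  [24,29): 5 bp
  [29,40): 11 bp
  [40,52): 12 bp
  [52,58): 6 bp
  [58,69): 11 bp
  [69,81): 12 bp
  [81,91): 10 bp
  [91,100): 9 bp
  [100,127): 27 bp
  [127,137): 10 bp
  [137,142): 5 bp
  [142,160): 18 bp
  [160,165): 5 bp
  [165,180): 15 bp
  [180,203): 23 bp
  [203,222): 19 bp

[5,5,5,5,6,9,10,10,11,11,12,12,15,18,19,19,23,27]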